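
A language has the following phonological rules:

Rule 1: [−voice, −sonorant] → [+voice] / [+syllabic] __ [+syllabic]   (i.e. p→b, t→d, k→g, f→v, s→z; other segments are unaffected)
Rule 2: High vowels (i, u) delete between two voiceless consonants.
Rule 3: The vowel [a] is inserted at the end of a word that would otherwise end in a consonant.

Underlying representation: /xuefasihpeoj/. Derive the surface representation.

xuevazihpeoja

Rule 1 (intervocalic voicing): /f/ is a voiceless obstruent between vowels /e/ and /a/, so it voices to [v]. /s/ is a voiceless obstruent between vowels /a/ and /i/, so it voices to [z]. /xuefasihpeoj/ → xuevazihpeoj.
Rule 2 (high vowel syncope): no segment meets the environment; /xuevazihpeoj/ is unchanged.
Rule 3 (final a-epenthesis): the form ends in the consonant /j/, so [a] is inserted word-finally. /xuevazihpeoj/ → xuevazihpeoja.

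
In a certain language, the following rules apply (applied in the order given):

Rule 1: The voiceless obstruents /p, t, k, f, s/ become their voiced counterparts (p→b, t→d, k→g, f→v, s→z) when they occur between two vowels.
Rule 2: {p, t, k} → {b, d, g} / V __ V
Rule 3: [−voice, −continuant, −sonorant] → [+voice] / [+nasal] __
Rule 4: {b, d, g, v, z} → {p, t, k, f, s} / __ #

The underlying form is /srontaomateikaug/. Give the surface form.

Rule 1 (intervocalic voicing): /t/ is a voiceless obstruent between vowels /a/ and /e/, so it voices to [d]. /k/ is a voiceless obstruent between vowels /i/ and /a/, so it voices to [g]. /srontaomateikaug/ → srontaomadeigaug.
Rule 2 (intervocalic voicing): no segment meets the environment; /srontaomadeigaug/ is unchanged.
Rule 3 (post-nasal voicing): /t/ is a voiceless stop immediately after the nasal /n/, so it voices to [d]. /srontaomadeigaug/ → srondaomadeigaug.
Rule 4 (final devoicing): /g/ is a voiced obstruent in word-final position, so it devoices to [k]. /srondaomadeigaug/ → srondaomadeigauk.

srondaomadeigauk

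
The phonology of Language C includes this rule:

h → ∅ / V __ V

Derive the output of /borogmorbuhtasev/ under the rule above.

No segment of /borogmorbuhtasev/ meets the structural description of the rule, so the form surfaces unchanged.

borogmorbuhtasev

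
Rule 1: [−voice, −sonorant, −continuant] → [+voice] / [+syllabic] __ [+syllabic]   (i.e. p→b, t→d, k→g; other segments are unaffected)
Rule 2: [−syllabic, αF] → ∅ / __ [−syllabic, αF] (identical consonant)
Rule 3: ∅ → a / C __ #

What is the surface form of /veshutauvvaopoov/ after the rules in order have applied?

Rule 1 (intervocalic voicing): /t/ is a voiceless stop between vowels /u/ and /a/, so it voices to [d]. /p/ is a voiceless stop between vowels /o/ and /o/, so it voices to [b]. /veshutauvvaopoov/ → veshudauvvaoboov.
Rule 2 (degemination): /vv/ is a geminate; the first /v/ deletes. /veshudauvvaoboov/ → veshudauvaoboov.
Rule 3 (final a-epenthesis): the form ends in the consonant /v/, so [a] is inserted word-finally. /veshudauvaoboov/ → veshudauvaoboova.

veshudauvaoboova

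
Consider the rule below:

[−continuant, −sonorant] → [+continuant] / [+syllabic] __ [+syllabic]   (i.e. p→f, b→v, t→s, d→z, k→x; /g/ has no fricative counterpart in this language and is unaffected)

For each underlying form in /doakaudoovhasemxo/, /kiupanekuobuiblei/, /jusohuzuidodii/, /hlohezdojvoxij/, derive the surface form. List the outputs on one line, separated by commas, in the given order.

doaxauzoovhasemxo, kiufanexuovuiblei, jusohuzuizozii, hlohezdojvoxij

/doakaudoovhasemxo/: /k/ is a stop between vowels /a/ and /a/, so it spirantizes to the fricative [x]. /d/ is a stop between vowels /u/ and /o/, so it spirantizes to the fricative [z]. → [doaxauzoovhasemxo].
/kiupanekuobuiblei/: /p/ is a stop between vowels /u/ and /a/, so it spirantizes to the fricative [f]. /k/ is a stop between vowels /e/ and /u/, so it spirantizes to the fricative [x]. /b/ is a stop between vowels /o/ and /u/, so it spirantizes to the fricative [v]. → [kiufanexuovuiblei].
/jusohuzuidodii/: /d/ is a stop between vowels /i/ and /o/, so it spirantizes to the fricative [z]. /d/ is a stop between vowels /o/ and /i/, so it spirantizes to the fricative [z]. → [jusohuzuizozii].
/hlohezdojvoxij/: the rule's environment is not met; surfaces unchanged as [hlohezdojvoxij].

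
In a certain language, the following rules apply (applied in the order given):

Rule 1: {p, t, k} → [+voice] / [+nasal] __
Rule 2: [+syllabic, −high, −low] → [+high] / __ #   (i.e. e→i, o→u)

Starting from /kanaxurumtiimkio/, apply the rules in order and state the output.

kanaxurumdiimgiu

Rule 1 (post-nasal voicing): /t/ is a voiceless stop immediately after the nasal /m/, so it voices to [d]. /k/ is a voiceless stop immediately after the nasal /m/, so it voices to [g]. /kanaxurumtiimkio/ → kanaxurumdiimgio.
Rule 2 (final vowel raising): /o/ is a mid vowel in word-final position, so it raises to [u]. /kanaxurumdiimgio/ → kanaxurumdiimgiu.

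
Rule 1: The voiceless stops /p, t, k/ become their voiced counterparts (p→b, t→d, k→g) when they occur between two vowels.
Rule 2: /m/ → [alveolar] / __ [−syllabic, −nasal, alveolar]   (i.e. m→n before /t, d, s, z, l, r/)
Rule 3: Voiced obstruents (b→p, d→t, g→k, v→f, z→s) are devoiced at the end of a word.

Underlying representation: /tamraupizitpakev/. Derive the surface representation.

tanraubizitpagef

Rule 1 (intervocalic voicing): /p/ is a voiceless stop between vowels /u/ and /i/, so it voices to [b]. /k/ is a voiceless stop between vowels /a/ and /e/, so it voices to [g]. /tamraupizitpakev/ → tamraubizitpagev.
Rule 2 (nasal place assimilation): /m/ precedes the alveolar consonant /r/, so it assimilates in place to [n]. /tamraubizitpagev/ → tanraubizitpagev.
Rule 3 (final devoicing): /v/ is a voiced obstruent in word-final position, so it devoices to [f]. /tanraubizitpagev/ → tanraubizitpagef.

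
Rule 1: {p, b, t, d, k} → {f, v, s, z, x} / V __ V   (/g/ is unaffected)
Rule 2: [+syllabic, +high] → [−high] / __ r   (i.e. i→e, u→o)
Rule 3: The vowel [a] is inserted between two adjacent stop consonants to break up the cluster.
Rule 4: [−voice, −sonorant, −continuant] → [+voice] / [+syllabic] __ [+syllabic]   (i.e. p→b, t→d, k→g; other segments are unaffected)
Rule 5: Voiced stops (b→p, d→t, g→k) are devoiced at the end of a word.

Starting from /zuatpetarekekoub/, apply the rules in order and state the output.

Rule 1 (intervocalic spirantization): /t/ is a stop between vowels /e/ and /a/, so it spirantizes to the fricative [s]. /k/ is a stop between vowels /e/ and /e/, so it spirantizes to the fricative [x]. /k/ is a stop between vowels /e/ and /o/, so it spirantizes to the fricative [x]. /zuatpetarekekoub/ → zuatpesarexexoub.
Rule 2 (pre-rhotic lowering): no segment meets the environment; /zuatpesarexexoub/ is unchanged.
Rule 3 (stop-cluster a-epenthesis): /t/ and /p/ form a stop–stop cluster, so [a] is inserted between them. /zuatpesarexexoub/ → zuatapesarexexoub.
Rule 4 (intervocalic voicing): /t/ is a voiceless stop between vowels /a/ and /a/, so it voices to [d]. /p/ is a voiceless stop between vowels /a/ and /e/, so it voices to [b]. /zuatapesarexexoub/ → zuadabesarexexoub.
Rule 5 (final devoicing): /b/ is a voiced stop in word-final position, so it devoices to [p]. /zuadabesarexexoub/ → zuadabesarexexoup.

zuadabesarexexoup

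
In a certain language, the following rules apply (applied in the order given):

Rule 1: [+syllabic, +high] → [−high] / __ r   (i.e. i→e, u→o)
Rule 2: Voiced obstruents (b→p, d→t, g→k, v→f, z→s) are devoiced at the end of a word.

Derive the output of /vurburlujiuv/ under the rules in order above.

Rule 1 (pre-rhotic lowering): /u/ is a high vowel immediately before /r/, so it lowers to [o]. /u/ is a high vowel immediately before /r/, so it lowers to [o]. /vurburlujiuv/ → vorborlujiuv.
Rule 2 (final devoicing): /v/ is a voiced obstruent in word-final position, so it devoices to [f]. /vorborlujiuv/ → vorborlujiuf.

vorborlujiuf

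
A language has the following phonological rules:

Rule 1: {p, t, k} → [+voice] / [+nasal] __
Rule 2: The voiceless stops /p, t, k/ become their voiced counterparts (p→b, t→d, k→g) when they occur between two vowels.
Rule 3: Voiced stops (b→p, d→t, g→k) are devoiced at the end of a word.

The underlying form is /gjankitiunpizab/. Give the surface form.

gjangidiunbizap

Rule 1 (post-nasal voicing): /k/ is a voiceless stop immediately after the nasal /n/, so it voices to [g]. /p/ is a voiceless stop immediately after the nasal /n/, so it voices to [b]. /gjankitiunpizab/ → gjangitiunbizab.
Rule 2 (intervocalic voicing): /t/ is a voiceless stop between vowels /i/ and /i/, so it voices to [d]. /gjangitiunbizab/ → gjangidiunbizab.
Rule 3 (final devoicing): /b/ is a voiced stop in word-final position, so it devoices to [p]. /gjangidiunbizab/ → gjangidiunbizap.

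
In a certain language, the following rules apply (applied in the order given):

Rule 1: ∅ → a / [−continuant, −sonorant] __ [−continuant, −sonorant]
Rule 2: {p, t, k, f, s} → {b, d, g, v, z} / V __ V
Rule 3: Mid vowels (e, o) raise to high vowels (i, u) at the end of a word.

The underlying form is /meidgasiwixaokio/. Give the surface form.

meidagaziwixaogiu

Rule 1 (stop-cluster a-epenthesis): /d/ and /g/ form a stop–stop cluster, so [a] is inserted between them. /meidgasiwixaokio/ → meidagasiwixaokio.
Rule 2 (intervocalic voicing): /s/ is a voiceless obstruent between vowels /a/ and /i/, so it voices to [z]. /k/ is a voiceless obstruent between vowels /o/ and /i/, so it voices to [g]. /meidagasiwixaokio/ → meidagaziwixaogio.
Rule 3 (final vowel raising): /o/ is a mid vowel in word-final position, so it raises to [u]. /meidagaziwixaogio/ → meidagaziwixaogiu.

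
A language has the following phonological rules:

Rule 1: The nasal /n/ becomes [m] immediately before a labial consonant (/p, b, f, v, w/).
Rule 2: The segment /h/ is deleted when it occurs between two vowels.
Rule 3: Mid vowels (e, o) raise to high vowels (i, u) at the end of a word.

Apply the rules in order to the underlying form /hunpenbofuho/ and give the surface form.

Rule 1 (nasal place assimilation): /n/ precedes the labial consonant /p/, so it assimilates in place to [m]. /n/ precedes the labial consonant /b/, so it assimilates in place to [m]. /hunpenbofuho/ → humpembofuho.
Rule 2 (intervocalic h-deletion): /h/ occurs between vowels /u/ and /o/, so it deletes. /humpembofuho/ → humpembofuo.
Rule 3 (final vowel raising): /o/ is a mid vowel in word-final position, so it raises to [u]. /humpembofuo/ → humpembofuu.

humpembofuu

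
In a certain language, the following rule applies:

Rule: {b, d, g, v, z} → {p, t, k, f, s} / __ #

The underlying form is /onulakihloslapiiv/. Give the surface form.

onulakihloslapiif

/v/ is a voiced obstruent in word-final position, so it devoices to [f].
Surface form: [onulakihloslapiif].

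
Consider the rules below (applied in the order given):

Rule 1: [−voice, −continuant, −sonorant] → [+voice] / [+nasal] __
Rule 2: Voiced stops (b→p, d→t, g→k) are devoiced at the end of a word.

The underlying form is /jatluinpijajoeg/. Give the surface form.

jatluinbijajoek

Rule 1 (post-nasal voicing): /p/ is a voiceless stop immediately after the nasal /n/, so it voices to [b]. /jatluinpijajoeg/ → jatluinbijajoeg.
Rule 2 (final devoicing): /g/ is a voiced stop in word-final position, so it devoices to [k]. /jatluinbijajoeg/ → jatluinbijajoek.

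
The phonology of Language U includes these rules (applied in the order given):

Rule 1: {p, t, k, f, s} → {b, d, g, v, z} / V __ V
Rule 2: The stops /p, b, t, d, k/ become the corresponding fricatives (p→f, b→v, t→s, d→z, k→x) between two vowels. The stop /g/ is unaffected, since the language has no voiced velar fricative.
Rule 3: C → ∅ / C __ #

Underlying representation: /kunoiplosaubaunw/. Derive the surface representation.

Rule 1 (intervocalic voicing): /s/ is a voiceless obstruent between vowels /o/ and /a/, so it voices to [z]. /kunoiplosaubaunw/ → kunoiplozaubaunw.
Rule 2 (intervocalic spirantization): /b/ is a stop between vowels /u/ and /a/, so it spirantizes to the fricative [v]. /kunoiplozaubaunw/ → kunoiplozauvaunw.
Rule 3 (final cluster simplification): /w/ is the second consonant of a word-final cluster /nw/, so it deletes. /kunoiplozauvaunw/ → kunoiplozauvaun.

kunoiplozauvaun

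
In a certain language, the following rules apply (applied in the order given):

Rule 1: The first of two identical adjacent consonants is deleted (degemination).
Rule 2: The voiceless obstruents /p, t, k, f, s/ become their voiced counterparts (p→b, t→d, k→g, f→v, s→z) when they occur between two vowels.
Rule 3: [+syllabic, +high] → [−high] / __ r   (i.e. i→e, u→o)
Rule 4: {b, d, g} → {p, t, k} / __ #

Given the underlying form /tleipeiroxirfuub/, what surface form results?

Rule 1 (degemination): no segment meets the environment; /tleipeiroxirfuub/ is unchanged.
Rule 2 (intervocalic voicing): /p/ is a voiceless obstruent between vowels /i/ and /e/, so it voices to [b]. /tleipeiroxirfuub/ → tleibeiroxirfuub.
Rule 3 (pre-rhotic lowering): /i/ is a high vowel immediately before /r/, so it lowers to [e]. /i/ is a high vowel immediately before /r/, so it lowers to [e]. /tleibeiroxirfuub/ → tleibeeroxerfuub.
Rule 4 (final devoicing): /b/ is a voiced stop in word-final position, so it devoices to [p]. /tleibeeroxerfuub/ → tleibeeroxerfuup.

tleibeeroxerfuup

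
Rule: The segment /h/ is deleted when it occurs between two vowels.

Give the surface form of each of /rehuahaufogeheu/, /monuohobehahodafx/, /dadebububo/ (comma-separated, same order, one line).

reuaaufogeeu, monuoobeaodafx, dadebububo

/rehuahaufogeheu/: /h/ occurs between vowels /e/ and /u/, so it deletes. /h/ occurs between vowels /a/ and /a/, so it deletes. /h/ occurs between vowels /e/ and /e/, so it deletes. → [reuaaufogeeu].
/monuohobehahodafx/: /h/ occurs between vowels /o/ and /o/, so it deletes. /h/ occurs between vowels /e/ and /a/, so it deletes. /h/ occurs between vowels /a/ and /o/, so it deletes. → [monuoobeaodafx].
/dadebububo/: the rule's environment is not met; surfaces unchanged as [dadebububo].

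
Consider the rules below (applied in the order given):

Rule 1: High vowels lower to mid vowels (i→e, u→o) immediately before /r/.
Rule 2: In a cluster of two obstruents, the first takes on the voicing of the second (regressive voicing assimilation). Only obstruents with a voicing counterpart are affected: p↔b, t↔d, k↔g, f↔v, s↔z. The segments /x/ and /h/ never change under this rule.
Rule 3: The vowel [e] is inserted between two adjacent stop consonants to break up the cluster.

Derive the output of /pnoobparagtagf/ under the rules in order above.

pnoopeparaketakf

Rule 1 (pre-rhotic lowering): no segment meets the environment; /pnoobparagtagf/ is unchanged.
Rule 2 (regressive voicing assimilation): /b/ precedes the voiceless obstruent /p/, so it devoices to [p] by assimilation. /g/ precedes the voiceless obstruent /t/, so it devoices to [k] by assimilation. /g/ precedes the voiceless obstruent /f/, so it devoices to [k] by assimilation. /pnoobparagtagf/ → pnoopparaktakf.
Rule 3 (stop-cluster e-epenthesis): /p/ and /p/ form a stop–stop cluster, so [e] is inserted between them. /k/ and /t/ form a stop–stop cluster, so [e] is inserted between them. /pnoopparaktakf/ → pnoopeparaketakf.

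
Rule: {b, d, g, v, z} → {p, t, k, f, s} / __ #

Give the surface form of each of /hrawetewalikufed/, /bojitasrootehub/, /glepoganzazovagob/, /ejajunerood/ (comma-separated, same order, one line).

/hrawetewalikufed/: /d/ is a voiced obstruent in word-final position, so it devoices to [t]. → [hrawetewalikufet].
/bojitasrootehub/: /b/ is a voiced obstruent in word-final position, so it devoices to [p]. → [bojitasrootehup].
/glepoganzazovagob/: /b/ is a voiced obstruent in word-final position, so it devoices to [p]. → [glepoganzazovagop].
/ejajunerood/: /d/ is a voiced obstruent in word-final position, so it devoices to [t]. → [ejajuneroot].

hrawetewalikufet, bojitasrootehup, glepoganzazovagop, ejajuneroot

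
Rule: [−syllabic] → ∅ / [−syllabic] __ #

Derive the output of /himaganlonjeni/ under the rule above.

himaganlonjeni

No segment of /himaganlonjeni/ meets the structural description of the rule, so the form surfaces unchanged.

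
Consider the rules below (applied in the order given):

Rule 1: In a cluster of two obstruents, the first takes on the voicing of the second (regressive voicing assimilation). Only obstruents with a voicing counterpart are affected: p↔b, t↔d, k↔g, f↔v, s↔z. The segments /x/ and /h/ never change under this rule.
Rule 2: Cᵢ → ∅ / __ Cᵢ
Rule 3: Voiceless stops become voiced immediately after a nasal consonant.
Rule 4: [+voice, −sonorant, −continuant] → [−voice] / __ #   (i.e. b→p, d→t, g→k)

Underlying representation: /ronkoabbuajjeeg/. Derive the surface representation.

rongoabuajeek

Rule 1 (regressive voicing assimilation): no segment meets the environment; /ronkoabbuajjeeg/ is unchanged.
Rule 2 (degemination): /bb/ is a geminate; the first /b/ deletes. /jj/ is a geminate; the first /j/ deletes. /ronkoabbuajjeeg/ → ronkoabuajeeg.
Rule 3 (post-nasal voicing): /k/ is a voiceless stop immediately after the nasal /n/, so it voices to [g]. /ronkoabuajeeg/ → rongoabuajeeg.
Rule 4 (final devoicing): /g/ is a voiced stop in word-final position, so it devoices to [k]. /rongoabuajeeg/ → rongoabuajeek.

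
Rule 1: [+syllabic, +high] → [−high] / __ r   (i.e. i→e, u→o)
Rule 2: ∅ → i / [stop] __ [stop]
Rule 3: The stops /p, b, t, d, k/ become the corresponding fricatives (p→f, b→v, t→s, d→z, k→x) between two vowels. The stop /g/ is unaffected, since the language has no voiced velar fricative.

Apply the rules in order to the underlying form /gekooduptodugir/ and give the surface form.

gexoozufisozuger

Rule 1 (pre-rhotic lowering): /i/ is a high vowel immediately before /r/, so it lowers to [e]. /gekooduptodugir/ → gekooduptoduger.
Rule 2 (stop-cluster i-epenthesis): /p/ and /t/ form a stop–stop cluster, so [i] is inserted between them. /gekooduptoduger/ → gekoodupitoduger.
Rule 3 (intervocalic spirantization): /k/ is a stop between vowels /e/ and /o/, so it spirantizes to the fricative [x]. /d/ is a stop between vowels /o/ and /u/, so it spirantizes to the fricative [z]. /p/ is a stop between vowels /u/ and /i/, so it spirantizes to the fricative [f]. /t/ is a stop between vowels /i/ and /o/, so it spirantizes to the fricative [s]. /d/ is a stop between vowels /o/ and /u/, so it spirantizes to the fricative [z]. /gekoodupitoduger/ → gexoozufisozuger.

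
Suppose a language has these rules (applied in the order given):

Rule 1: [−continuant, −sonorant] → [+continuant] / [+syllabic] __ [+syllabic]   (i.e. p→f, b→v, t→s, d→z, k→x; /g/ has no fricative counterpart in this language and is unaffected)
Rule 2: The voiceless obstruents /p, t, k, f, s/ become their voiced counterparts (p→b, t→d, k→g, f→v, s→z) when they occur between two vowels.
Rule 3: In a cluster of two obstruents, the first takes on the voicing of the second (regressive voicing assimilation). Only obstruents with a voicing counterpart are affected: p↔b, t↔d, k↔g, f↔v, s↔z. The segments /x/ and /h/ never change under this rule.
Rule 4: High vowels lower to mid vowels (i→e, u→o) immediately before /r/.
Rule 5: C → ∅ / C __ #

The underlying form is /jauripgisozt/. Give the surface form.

jaoribgizos

Rule 1 (intervocalic spirantization): no segment meets the environment; /jauripgisozt/ is unchanged.
Rule 2 (intervocalic voicing): /s/ is a voiceless obstruent between vowels /i/ and /o/, so it voices to [z]. /jauripgisozt/ → jauripgizozt.
Rule 3 (regressive voicing assimilation): /p/ precedes the voiced obstruent /g/, so it voices to [b] by assimilation. /z/ precedes the voiceless obstruent /t/, so it devoices to [s] by assimilation. /jauripgizozt/ → jauribgizost.
Rule 4 (pre-rhotic lowering): /u/ is a high vowel immediately before /r/, so it lowers to [o]. /jauribgizost/ → jaoribgizost.
Rule 5 (final cluster simplification): /t/ is the second consonant of a word-final cluster /st/, so it deletes. /jaoribgizost/ → jaoribgizos.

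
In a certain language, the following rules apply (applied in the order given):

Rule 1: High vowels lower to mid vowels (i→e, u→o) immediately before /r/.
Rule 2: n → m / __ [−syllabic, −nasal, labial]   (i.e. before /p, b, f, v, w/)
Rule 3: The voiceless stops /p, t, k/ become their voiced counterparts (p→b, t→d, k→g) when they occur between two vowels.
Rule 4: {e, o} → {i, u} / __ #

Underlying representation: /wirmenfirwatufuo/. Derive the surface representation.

wermemferwadufuu

Rule 1 (pre-rhotic lowering): /i/ is a high vowel immediately before /r/, so it lowers to [e]. /i/ is a high vowel immediately before /r/, so it lowers to [e]. /wirmenfirwatufuo/ → wermenferwatufuo.
Rule 2 (nasal place assimilation): /n/ precedes the labial consonant /f/, so it assimilates in place to [m]. /wermenferwatufuo/ → wermemferwatufuo.
Rule 3 (intervocalic voicing): /t/ is a voiceless stop between vowels /a/ and /u/, so it voices to [d]. /wermemferwatufuo/ → wermemferwadufuo.
Rule 4 (final vowel raising): /o/ is a mid vowel in word-final position, so it raises to [u]. /wermemferwadufuo/ → wermemferwadufuu.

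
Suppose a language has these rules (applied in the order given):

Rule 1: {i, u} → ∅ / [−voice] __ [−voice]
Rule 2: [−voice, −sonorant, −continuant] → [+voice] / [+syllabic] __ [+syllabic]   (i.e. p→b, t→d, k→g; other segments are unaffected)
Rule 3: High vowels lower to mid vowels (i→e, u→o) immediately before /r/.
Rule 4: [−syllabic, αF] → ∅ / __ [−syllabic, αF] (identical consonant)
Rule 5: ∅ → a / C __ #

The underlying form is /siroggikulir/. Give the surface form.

serogigulera

Rule 1 (high vowel syncope): no segment meets the environment; /siroggikulir/ is unchanged.
Rule 2 (intervocalic voicing): /k/ is a voiceless stop between vowels /i/ and /u/, so it voices to [g]. /siroggikulir/ → siroggigulir.
Rule 3 (pre-rhotic lowering): /i/ is a high vowel immediately before /r/, so it lowers to [e]. /i/ is a high vowel immediately before /r/, so it lowers to [e]. /siroggigulir/ → seroggiguler.
Rule 4 (degemination): /gg/ is a geminate; the first /g/ deletes. /seroggiguler/ → serogiguler.
Rule 5 (final a-epenthesis): the form ends in the consonant /r/, so [a] is inserted word-finally. /serogiguler/ → serogigulera.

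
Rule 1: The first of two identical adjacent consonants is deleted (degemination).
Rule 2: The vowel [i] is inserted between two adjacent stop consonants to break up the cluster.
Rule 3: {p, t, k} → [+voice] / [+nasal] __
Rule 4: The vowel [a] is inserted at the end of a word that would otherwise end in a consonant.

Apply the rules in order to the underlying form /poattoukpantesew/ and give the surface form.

Rule 1 (degemination): /tt/ is a geminate; the first /t/ deletes. /poattoukpantesew/ → poatoukpantesew.
Rule 2 (stop-cluster i-epenthesis): /k/ and /p/ form a stop–stop cluster, so [i] is inserted between them. /poatoukpantesew/ → poatoukipantesew.
Rule 3 (post-nasal voicing): /t/ is a voiceless stop immediately after the nasal /n/, so it voices to [d]. /poatoukipantesew/ → poatoukipandesew.
Rule 4 (final a-epenthesis): the form ends in the consonant /w/, so [a] is inserted word-finally. /poatoukipandesew/ → poatoukipandesewa.

poatoukipandesewa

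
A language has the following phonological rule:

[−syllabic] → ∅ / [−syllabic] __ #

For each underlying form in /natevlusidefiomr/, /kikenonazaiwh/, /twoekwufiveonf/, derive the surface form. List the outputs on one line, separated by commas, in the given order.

natevlusidefiom, kikenonazaiw, twoekwufiveon

/natevlusidefiomr/: /r/ is the second consonant of a word-final cluster /mr/, so it deletes. → [natevlusidefiom].
/kikenonazaiwh/: /h/ is the second consonant of a word-final cluster /wh/, so it deletes. → [kikenonazaiw].
/twoekwufiveonf/: /f/ is the second consonant of a word-final cluster /nf/, so it deletes. → [twoekwufiveon].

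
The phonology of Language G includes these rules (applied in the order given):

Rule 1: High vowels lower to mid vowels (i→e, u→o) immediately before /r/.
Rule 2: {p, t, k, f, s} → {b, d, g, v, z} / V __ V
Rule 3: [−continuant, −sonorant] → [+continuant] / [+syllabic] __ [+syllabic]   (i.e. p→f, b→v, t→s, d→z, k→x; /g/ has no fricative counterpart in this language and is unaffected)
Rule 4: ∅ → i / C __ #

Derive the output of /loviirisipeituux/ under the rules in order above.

Rule 1 (pre-rhotic lowering): /i/ is a high vowel immediately before /r/, so it lowers to [e]. /loviirisipeituux/ → lovierisipeituux.
Rule 2 (intervocalic voicing): /s/ is a voiceless obstruent between vowels /i/ and /i/, so it voices to [z]. /p/ is a voiceless obstruent between vowels /i/ and /e/, so it voices to [b]. /t/ is a voiceless obstruent between vowels /i/ and /u/, so it voices to [d]. /lovierisipeituux/ → lovierizibeiduux.
Rule 3 (intervocalic spirantization): /b/ is a stop between vowels /i/ and /e/, so it spirantizes to the fricative [v]. /d/ is a stop between vowels /i/ and /u/, so it spirantizes to the fricative [z]. /lovierizibeiduux/ → lovieriziveizuux.
Rule 4 (final i-epenthesis): the form ends in the consonant /x/, so [i] is inserted word-finally. /lovieriziveizuux/ → lovieriziveizuuxi.

lovieriziveizuuxi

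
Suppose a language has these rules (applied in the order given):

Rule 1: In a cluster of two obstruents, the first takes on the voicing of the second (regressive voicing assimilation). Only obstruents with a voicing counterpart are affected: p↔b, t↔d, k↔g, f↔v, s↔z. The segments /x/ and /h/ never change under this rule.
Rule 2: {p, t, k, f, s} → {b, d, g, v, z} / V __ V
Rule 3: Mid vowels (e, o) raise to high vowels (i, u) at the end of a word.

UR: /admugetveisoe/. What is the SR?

Rule 1 (regressive voicing assimilation): /t/ precedes the voiced obstruent /v/, so it voices to [d] by assimilation. /admugetveisoe/ → admugedveisoe.
Rule 2 (intervocalic voicing): /s/ is a voiceless obstruent between vowels /i/ and /o/, so it voices to [z]. /admugedveisoe/ → admugedveizoe.
Rule 3 (final vowel raising): /e/ is a mid vowel in word-final position, so it raises to [i]. /admugedveizoe/ → admugedveizoi.

admugedveizoi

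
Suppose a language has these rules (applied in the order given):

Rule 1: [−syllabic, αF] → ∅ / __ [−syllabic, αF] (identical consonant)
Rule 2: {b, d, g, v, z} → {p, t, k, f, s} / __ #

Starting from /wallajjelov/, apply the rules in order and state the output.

Rule 1 (degemination): /ll/ is a geminate; the first /l/ deletes. /jj/ is a geminate; the first /j/ deletes. /wallajjelov/ → walajelov.
Rule 2 (final devoicing): /v/ is a voiced obstruent in word-final position, so it devoices to [f]. /walajelov/ → walajelof.

walajelof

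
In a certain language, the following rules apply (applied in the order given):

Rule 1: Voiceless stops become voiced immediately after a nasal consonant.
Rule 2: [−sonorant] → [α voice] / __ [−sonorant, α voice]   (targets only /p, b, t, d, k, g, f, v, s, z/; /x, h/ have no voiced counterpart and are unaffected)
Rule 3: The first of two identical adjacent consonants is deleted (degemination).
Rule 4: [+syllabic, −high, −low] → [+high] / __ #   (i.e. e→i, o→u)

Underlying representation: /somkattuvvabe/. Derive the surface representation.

Rule 1 (post-nasal voicing): /k/ is a voiceless stop immediately after the nasal /m/, so it voices to [g]. /somkattuvvabe/ → somgattuvvabe.
Rule 2 (regressive voicing assimilation): no segment meets the environment; /somgattuvvabe/ is unchanged.
Rule 3 (degemination): /tt/ is a geminate; the first /t/ deletes. /vv/ is a geminate; the first /v/ deletes. /somgattuvvabe/ → somgatuvabe.
Rule 4 (final vowel raising): /e/ is a mid vowel in word-final position, so it raises to [i]. /somgatuvabe/ → somgatuvabi.

somgatuvabi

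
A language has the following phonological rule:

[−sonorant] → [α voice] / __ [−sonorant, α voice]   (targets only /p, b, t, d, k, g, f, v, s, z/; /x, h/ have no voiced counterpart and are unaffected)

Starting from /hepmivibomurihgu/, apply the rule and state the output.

hepmivibomurihgu

No segment of /hepmivibomurihgu/ meets the structural description of the rule, so the form surfaces unchanged.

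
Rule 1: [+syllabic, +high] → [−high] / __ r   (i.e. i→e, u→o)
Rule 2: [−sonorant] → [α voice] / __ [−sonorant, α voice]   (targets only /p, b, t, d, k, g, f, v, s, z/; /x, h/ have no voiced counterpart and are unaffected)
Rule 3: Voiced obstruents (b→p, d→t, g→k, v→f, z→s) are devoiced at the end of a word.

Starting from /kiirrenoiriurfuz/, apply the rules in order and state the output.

Rule 1 (pre-rhotic lowering): /i/ is a high vowel immediately before /r/, so it lowers to [e]. /i/ is a high vowel immediately before /r/, so it lowers to [e]. /u/ is a high vowel immediately before /r/, so it lowers to [o]. /kiirrenoiriurfuz/ → kierrenoeriorfuz.
Rule 2 (regressive voicing assimilation): no segment meets the environment; /kierrenoeriorfuz/ is unchanged.
Rule 3 (final devoicing): /z/ is a voiced obstruent in word-final position, so it devoices to [s]. /kierrenoeriorfuz/ → kierrenoeriorfus.

kierrenoeriorfus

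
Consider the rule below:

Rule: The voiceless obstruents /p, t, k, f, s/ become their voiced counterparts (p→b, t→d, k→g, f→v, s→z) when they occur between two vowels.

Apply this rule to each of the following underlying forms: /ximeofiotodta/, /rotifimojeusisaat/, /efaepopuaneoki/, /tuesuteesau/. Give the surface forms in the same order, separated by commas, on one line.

ximeoviododta, rodivimojeuzizaat, evaebobuaneogi, tuezudeezau

/ximeofiotodta/: /f/ is a voiceless obstruent between vowels /o/ and /i/, so it voices to [v]. /t/ is a voiceless obstruent between vowels /o/ and /o/, so it voices to [d]. → [ximeoviododta].
/rotifimojeusisaat/: /t/ is a voiceless obstruent between vowels /o/ and /i/, so it voices to [d]. /f/ is a voiceless obstruent between vowels /i/ and /i/, so it voices to [v]. /s/ is a voiceless obstruent between vowels /u/ and /i/, so it voices to [z]. /s/ is a voiceless obstruent between vowels /i/ and /a/, so it voices to [z]. → [rodivimojeuzizaat].
/efaepopuaneoki/: /f/ is a voiceless obstruent between vowels /e/ and /a/, so it voices to [v]. /p/ is a voiceless obstruent between vowels /e/ and /o/, so it voices to [b]. /p/ is a voiceless obstruent between vowels /o/ and /u/, so it voices to [b]. /k/ is a voiceless obstruent between vowels /o/ and /i/, so it voices to [g]. → [evaebobuaneogi].
/tuesuteesau/: /s/ is a voiceless obstruent between vowels /e/ and /u/, so it voices to [z]. /t/ is a voiceless obstruent between vowels /u/ and /e/, so it voices to [d]. /s/ is a voiceless obstruent between vowels /e/ and /a/, so it voices to [z]. → [tuezudeezau].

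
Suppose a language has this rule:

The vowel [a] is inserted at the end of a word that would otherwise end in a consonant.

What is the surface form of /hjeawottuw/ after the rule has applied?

hjeawottuwa

the form ends in the consonant /w/, so [a] is inserted word-finally.
Surface form: [hjeawottuwa].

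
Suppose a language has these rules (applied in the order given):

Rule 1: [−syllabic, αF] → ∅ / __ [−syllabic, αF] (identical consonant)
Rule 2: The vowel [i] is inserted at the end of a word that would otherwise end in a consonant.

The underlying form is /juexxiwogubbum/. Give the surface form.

juexiwogubumi

Rule 1 (degemination): /xx/ is a geminate; the first /x/ deletes. /bb/ is a geminate; the first /b/ deletes. /juexxiwogubbum/ → juexiwogubum.
Rule 2 (final i-epenthesis): the form ends in the consonant /m/, so [i] is inserted word-finally. /juexiwogubum/ → juexiwogubumi.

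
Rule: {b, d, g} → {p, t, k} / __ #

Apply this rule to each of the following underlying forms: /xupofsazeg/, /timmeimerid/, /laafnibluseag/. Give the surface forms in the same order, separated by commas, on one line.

/xupofsazeg/: /g/ is a voiced stop in word-final position, so it devoices to [k]. → [xupofsazek].
/timmeimerid/: /d/ is a voiced stop in word-final position, so it devoices to [t]. → [timmeimerit].
/laafnibluseag/: /g/ is a voiced stop in word-final position, so it devoices to [k]. → [laafnibluseak].

xupofsazek, timmeimerit, laafnibluseak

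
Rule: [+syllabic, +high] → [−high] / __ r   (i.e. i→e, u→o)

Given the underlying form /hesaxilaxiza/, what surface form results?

hesaxilaxiza

No segment of /hesaxilaxiza/ meets the structural description of the rule, so the form surfaces unchanged.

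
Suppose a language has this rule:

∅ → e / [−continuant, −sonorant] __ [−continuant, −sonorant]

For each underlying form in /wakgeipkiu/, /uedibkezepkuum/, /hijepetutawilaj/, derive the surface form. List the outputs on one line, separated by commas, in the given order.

/wakgeipkiu/: /k/ and /g/ form a stop–stop cluster, so [e] is inserted between them. /p/ and /k/ form a stop–stop cluster, so [e] is inserted between them. → [wakegeipekiu].
/uedibkezepkuum/: /b/ and /k/ form a stop–stop cluster, so [e] is inserted between them. /p/ and /k/ form a stop–stop cluster, so [e] is inserted between them. → [uedibekezepekuum].
/hijepetutawilaj/: the rule's environment is not met; surfaces unchanged as [hijepetutawilaj].

wakegeipekiu, uedibekezepekuum, hijepetutawilaj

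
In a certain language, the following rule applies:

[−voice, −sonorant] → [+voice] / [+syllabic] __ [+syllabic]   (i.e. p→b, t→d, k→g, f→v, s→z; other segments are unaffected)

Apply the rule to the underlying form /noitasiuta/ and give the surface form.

noidaziuda

/t/ is a voiceless obstruent between vowels /i/ and /a/, so it voices to [d].
/s/ is a voiceless obstruent between vowels /a/ and /i/, so it voices to [z].
/t/ is a voiceless obstruent between vowels /u/ and /a/, so it voices to [d].
Surface form: [noidaziuda].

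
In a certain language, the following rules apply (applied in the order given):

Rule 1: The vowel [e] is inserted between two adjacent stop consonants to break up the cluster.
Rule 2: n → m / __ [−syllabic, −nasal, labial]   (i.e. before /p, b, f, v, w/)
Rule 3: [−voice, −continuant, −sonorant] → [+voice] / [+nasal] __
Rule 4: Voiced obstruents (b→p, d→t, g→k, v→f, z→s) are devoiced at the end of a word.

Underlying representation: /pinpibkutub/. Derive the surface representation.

pimbibekutup

Rule 1 (stop-cluster e-epenthesis): /b/ and /k/ form a stop–stop cluster, so [e] is inserted between them. /pinpibkutub/ → pinpibekutub.
Rule 2 (nasal place assimilation): /n/ precedes the labial consonant /p/, so it assimilates in place to [m]. /pinpibekutub/ → pimpibekutub.
Rule 3 (post-nasal voicing): /p/ is a voiceless stop immediately after the nasal /m/, so it voices to [b]. /pimpibekutub/ → pimbibekutub.
Rule 4 (final devoicing): /b/ is a voiced obstruent in word-final position, so it devoices to [p]. /pimbibekutub/ → pimbibekutup.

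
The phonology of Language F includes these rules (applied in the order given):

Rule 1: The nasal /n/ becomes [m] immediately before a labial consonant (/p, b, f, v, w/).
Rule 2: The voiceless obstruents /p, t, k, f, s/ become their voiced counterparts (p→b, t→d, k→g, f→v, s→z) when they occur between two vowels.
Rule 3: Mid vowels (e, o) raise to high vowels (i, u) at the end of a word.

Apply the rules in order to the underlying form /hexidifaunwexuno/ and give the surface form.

hexidivaumwexunu

Rule 1 (nasal place assimilation): /n/ precedes the labial consonant /w/, so it assimilates in place to [m]. /hexidifaunwexuno/ → hexidifaumwexuno.
Rule 2 (intervocalic voicing): /f/ is a voiceless obstruent between vowels /i/ and /a/, so it voices to [v]. /hexidifaumwexuno/ → hexidivaumwexuno.
Rule 3 (final vowel raising): /o/ is a mid vowel in word-final position, so it raises to [u]. /hexidivaumwexuno/ → hexidivaumwexunu.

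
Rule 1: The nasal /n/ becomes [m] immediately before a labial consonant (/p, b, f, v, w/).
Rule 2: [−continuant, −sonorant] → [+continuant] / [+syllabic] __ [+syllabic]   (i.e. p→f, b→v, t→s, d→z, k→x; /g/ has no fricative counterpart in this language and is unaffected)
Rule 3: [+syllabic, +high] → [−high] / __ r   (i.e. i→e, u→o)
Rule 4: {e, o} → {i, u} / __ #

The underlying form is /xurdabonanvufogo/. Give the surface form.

Rule 1 (nasal place assimilation): /n/ precedes the labial consonant /v/, so it assimilates in place to [m]. /xurdabonanvufogo/ → xurdabonamvufogo.
Rule 2 (intervocalic spirantization): /b/ is a stop between vowels /a/ and /o/, so it spirantizes to the fricative [v]. /xurdabonamvufogo/ → xurdavonamvufogo.
Rule 3 (pre-rhotic lowering): /u/ is a high vowel immediately before /r/, so it lowers to [o]. /xurdavonamvufogo/ → xordavonamvufogo.
Rule 4 (final vowel raising): /o/ is a mid vowel in word-final position, so it raises to [u]. /xordavonamvufogo/ → xordavonamvufogu.

xordavonamvufogu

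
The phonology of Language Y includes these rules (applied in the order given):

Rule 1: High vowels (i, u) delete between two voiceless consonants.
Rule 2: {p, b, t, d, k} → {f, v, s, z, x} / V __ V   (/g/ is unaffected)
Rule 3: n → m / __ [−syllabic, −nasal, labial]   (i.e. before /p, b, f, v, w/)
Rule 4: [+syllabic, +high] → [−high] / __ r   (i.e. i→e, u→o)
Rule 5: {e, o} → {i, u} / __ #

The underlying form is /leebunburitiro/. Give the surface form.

leevumboriseru

Rule 1 (high vowel syncope): no segment meets the environment; /leebunburitiro/ is unchanged.
Rule 2 (intervocalic spirantization): /b/ is a stop between vowels /e/ and /u/, so it spirantizes to the fricative [v]. /t/ is a stop between vowels /i/ and /i/, so it spirantizes to the fricative [s]. /leebunburitiro/ → leevunburisiro.
Rule 3 (nasal place assimilation): /n/ precedes the labial consonant /b/, so it assimilates in place to [m]. /leevunburisiro/ → leevumburisiro.
Rule 4 (pre-rhotic lowering): /u/ is a high vowel immediately before /r/, so it lowers to [o]. /i/ is a high vowel immediately before /r/, so it lowers to [e]. /leevumburisiro/ → leevumborisero.
Rule 5 (final vowel raising): /o/ is a mid vowel in word-final position, so it raises to [u]. /leevumborisero/ → leevumboriseru.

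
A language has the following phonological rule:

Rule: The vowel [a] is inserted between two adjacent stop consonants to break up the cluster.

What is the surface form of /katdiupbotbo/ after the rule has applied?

/t/ and /d/ form a stop–stop cluster, so [a] is inserted between them.
/p/ and /b/ form a stop–stop cluster, so [a] is inserted between them.
/t/ and /b/ form a stop–stop cluster, so [a] is inserted between them.
Surface form: [katadiupabotabo].

katadiupabotabo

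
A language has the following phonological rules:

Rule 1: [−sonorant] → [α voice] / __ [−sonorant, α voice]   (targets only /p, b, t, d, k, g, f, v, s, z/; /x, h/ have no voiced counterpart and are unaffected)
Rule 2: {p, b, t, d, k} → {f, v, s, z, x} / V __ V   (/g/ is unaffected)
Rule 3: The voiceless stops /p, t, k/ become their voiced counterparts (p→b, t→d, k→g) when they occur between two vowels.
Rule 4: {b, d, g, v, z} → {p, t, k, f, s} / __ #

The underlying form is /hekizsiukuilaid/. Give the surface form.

hexissiuxuilait

Rule 1 (regressive voicing assimilation): /z/ precedes the voiceless obstruent /s/, so it devoices to [s] by assimilation. /hekizsiukuilaid/ → hekissiukuilaid.
Rule 2 (intervocalic spirantization): /k/ is a stop between vowels /e/ and /i/, so it spirantizes to the fricative [x]. /k/ is a stop between vowels /u/ and /u/, so it spirantizes to the fricative [x]. /hekissiukuilaid/ → hexissiuxuilaid.
Rule 3 (intervocalic voicing): no segment meets the environment; /hexissiuxuilaid/ is unchanged.
Rule 4 (final devoicing): /d/ is a voiced obstruent in word-final position, so it devoices to [t]. /hexissiuxuilaid/ → hexissiuxuilait.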